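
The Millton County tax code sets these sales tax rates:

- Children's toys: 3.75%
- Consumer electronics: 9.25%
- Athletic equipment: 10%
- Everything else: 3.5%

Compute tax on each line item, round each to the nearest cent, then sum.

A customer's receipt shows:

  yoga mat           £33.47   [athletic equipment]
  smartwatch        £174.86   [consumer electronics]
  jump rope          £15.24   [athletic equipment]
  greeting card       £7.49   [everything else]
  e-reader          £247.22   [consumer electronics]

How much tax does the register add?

£44.17

Yoga mat £33.47: athletic equipment → 10% → £3.35
Smartwatch £174.86: consumer electronics → 9.25% → £16.17
Jump rope £15.24: athletic equipment → 10% → £1.52
Greeting card £7.49: everything else → 3.5% → £0.26
E-reader £247.22: consumer electronics → 9.25% → £22.87
Total tax = £3.35 + £16.17 + £1.52 + £0.26 + £22.87 = £44.17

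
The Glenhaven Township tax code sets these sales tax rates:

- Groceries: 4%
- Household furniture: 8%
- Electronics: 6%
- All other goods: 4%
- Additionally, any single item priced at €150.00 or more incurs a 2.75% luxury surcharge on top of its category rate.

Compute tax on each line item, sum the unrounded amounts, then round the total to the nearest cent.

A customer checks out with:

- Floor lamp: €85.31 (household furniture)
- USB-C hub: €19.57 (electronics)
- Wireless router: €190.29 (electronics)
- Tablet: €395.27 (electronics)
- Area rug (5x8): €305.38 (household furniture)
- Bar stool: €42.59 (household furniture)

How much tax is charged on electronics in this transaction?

USB-C hub €19.57: electronics → 6% → €1.1742
Wireless router €190.29: electronics → 6% + 2.75% surcharge = 8.75% → €16.650375
Tablet €395.27: electronics → 6% + 2.75% surcharge = 8.75% → €34.586125
Tax on electronics: unrounded sum = €52.4107 → €52.41

€52.41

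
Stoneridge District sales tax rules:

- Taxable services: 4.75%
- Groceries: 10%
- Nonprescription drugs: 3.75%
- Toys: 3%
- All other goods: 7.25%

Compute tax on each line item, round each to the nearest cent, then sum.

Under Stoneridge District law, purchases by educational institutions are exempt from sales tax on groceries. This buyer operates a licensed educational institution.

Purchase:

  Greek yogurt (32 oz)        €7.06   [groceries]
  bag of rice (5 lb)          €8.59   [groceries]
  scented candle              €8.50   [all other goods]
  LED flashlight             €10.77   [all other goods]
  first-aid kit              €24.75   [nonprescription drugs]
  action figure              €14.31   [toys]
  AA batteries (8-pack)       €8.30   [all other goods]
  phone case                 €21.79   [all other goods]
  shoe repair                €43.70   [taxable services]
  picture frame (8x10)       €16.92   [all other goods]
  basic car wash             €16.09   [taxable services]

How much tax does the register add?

€9.01

Greek yogurt (32 oz) €7.06: groceries, buyer-exempt → 0% → €0.00
Bag of rice (5 lb) €8.59: groceries, buyer-exempt → 0% → €0.00
Scented candle €8.50: all other goods → 7.25% → €0.62
LED flashlight €10.77: all other goods → 7.25% → €0.78
First-aid kit €24.75: nonprescription drugs → 3.75% → €0.93
Action figure €14.31: toys → 3% → €0.43
AA batteries (8-pack) €8.30: all other goods → 7.25% → €0.60
Phone case €21.79: all other goods → 7.25% → €1.58
Shoe repair €43.70: taxable services → 4.75% → €2.08
Picture frame (8x10) €16.92: all other goods → 7.25% → €1.23
Basic car wash €16.09: taxable services → 4.75% → €0.76
Total tax = €0.62 + €0.78 + €0.93 + €0.43 + €0.60 + €1.58 + €2.08 + €1.23 + €0.76 = €9.01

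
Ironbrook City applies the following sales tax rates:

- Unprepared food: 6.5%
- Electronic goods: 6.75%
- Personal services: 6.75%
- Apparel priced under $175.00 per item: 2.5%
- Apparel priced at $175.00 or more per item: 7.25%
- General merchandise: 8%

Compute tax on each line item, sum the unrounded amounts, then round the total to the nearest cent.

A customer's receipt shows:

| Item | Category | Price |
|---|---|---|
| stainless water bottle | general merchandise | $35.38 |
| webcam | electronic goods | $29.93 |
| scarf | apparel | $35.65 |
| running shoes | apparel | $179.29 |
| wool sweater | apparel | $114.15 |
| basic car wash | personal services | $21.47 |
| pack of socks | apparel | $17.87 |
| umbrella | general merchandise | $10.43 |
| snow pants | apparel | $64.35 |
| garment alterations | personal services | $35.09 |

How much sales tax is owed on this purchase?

Stainless water bottle $35.38: general merchandise → 8% → $2.8304
Webcam $29.93: electronic goods → 6.75% → $2.020275
Scarf $35.65: apparel, under $175.00 → 2.5% → $0.89125
Running shoes $179.29: apparel, $175.00 or more → 7.25% → $12.998525
Wool sweater $114.15: apparel, under $175.00 → 2.5% → $2.85375
Basic car wash $21.47: personal services → 6.75% → $1.449225
Pack of socks $17.87: apparel, under $175.00 → 2.5% → $0.44675
Umbrella $10.43: general merchandise → 8% → $0.8344
Snow pants $64.35: apparel, under $175.00 → 2.5% → $1.60875
Garment alterations $35.09: personal services → 6.75% → $2.368575
Unrounded tax sum = $28.3019 → $28.30

$28.30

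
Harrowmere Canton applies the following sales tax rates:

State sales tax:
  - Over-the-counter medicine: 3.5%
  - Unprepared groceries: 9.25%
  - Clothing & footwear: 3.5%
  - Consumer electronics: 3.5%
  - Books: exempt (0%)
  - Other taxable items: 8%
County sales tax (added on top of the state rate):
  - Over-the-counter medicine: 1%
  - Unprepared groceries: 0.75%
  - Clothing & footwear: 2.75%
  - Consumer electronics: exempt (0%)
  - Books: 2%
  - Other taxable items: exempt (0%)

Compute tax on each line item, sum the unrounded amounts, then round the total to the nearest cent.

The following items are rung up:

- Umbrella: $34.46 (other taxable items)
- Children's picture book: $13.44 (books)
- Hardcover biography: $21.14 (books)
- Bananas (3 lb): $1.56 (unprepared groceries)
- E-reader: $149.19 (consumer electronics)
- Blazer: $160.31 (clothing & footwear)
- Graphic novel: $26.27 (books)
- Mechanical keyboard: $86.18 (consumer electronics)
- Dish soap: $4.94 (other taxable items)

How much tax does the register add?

Umbrella $34.46: other taxable items → 8% + 0% county = 8% → $2.7568
Children's picture book $13.44: books → 0% + 2% county = 2% → $0.2688
Hardcover biography $21.14: books → 0% + 2% county = 2% → $0.4228
Bananas (3 lb) $1.56: unprepared groceries → 9.25% + 0.75% county = 10% → $0.156
E-reader $149.19: consumer electronics → 3.5% + 0% county = 3.5% → $5.22165
Blazer $160.31: clothing & footwear → 3.5% + 2.75% county = 6.25% → $10.019375
Graphic novel $26.27: books → 0% + 2% county = 2% → $0.5254
Mechanical keyboard $86.18: consumer electronics → 3.5% + 0% county = 3.5% → $3.0163
Dish soap $4.94: other taxable items → 8% + 0% county = 8% → $0.3952
Unrounded tax sum = $22.782325 → $22.78

$22.78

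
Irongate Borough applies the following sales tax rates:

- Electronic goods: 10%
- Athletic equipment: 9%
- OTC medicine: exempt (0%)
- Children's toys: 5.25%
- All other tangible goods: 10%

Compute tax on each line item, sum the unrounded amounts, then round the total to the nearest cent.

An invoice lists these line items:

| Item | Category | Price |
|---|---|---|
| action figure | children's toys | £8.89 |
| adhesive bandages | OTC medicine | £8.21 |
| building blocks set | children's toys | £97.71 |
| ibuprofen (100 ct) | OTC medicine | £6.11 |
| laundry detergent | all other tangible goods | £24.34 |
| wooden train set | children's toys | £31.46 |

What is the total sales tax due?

Action figure £8.89: children's toys → 5.25% → £0.466725
Adhesive bandages £8.21: OTC medicine → 0% → £0.00
Building blocks set £97.71: children's toys → 5.25% → £5.129775
Ibuprofen (100 ct) £6.11: OTC medicine → 0% → £0.00
Laundry detergent £24.34: all other tangible goods → 10% → £2.434
Wooden train set £31.46: children's toys → 5.25% → £1.65165
Unrounded tax sum = £9.68215 → £9.68

£9.68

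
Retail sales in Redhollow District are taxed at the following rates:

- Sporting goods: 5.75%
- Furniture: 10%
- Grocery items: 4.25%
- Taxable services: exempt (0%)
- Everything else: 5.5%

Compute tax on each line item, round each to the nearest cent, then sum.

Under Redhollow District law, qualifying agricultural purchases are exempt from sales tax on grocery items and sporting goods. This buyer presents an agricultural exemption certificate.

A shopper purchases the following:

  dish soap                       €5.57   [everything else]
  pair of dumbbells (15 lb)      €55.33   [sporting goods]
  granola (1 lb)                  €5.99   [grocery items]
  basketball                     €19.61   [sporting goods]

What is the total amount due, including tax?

Dish soap €5.57: everything else → 5.5% → €0.31
Pair of dumbbells (15 lb) €55.33: sporting goods, buyer-exempt → 0% → €0.00
Granola (1 lb) €5.99: grocery items, buyer-exempt → 0% → €0.00
Basketball €19.61: sporting goods, buyer-exempt → 0% → €0.00
Subtotal = €86.50; tax = €0.31; total due = €86.81

€86.81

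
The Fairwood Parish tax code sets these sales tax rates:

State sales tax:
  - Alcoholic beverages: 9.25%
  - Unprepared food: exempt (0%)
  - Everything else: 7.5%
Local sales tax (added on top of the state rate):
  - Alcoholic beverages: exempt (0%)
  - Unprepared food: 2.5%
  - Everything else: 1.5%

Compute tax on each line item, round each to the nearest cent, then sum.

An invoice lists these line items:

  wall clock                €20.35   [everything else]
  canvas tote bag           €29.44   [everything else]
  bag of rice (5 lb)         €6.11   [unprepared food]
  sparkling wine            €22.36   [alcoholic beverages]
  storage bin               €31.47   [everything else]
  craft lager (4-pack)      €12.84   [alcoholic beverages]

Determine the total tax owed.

Wall clock €20.35: everything else → 7.5% + 1.5% local = 9% → €1.83
Canvas tote bag €29.44: everything else → 7.5% + 1.5% local = 9% → €2.65
Bag of rice (5 lb) €6.11: unprepared food → 0% + 2.5% local = 2.5% → €0.15
Sparkling wine €22.36: alcoholic beverages → 9.25% + 0% local = 9.25% → €2.07
Storage bin €31.47: everything else → 7.5% + 1.5% local = 9% → €2.83
Craft lager (4-pack) €12.84: alcoholic beverages → 9.25% + 0% local = 9.25% → €1.19
Total tax = €1.83 + €2.65 + €0.15 + €2.07 + €2.83 + €1.19 = €10.72

€10.72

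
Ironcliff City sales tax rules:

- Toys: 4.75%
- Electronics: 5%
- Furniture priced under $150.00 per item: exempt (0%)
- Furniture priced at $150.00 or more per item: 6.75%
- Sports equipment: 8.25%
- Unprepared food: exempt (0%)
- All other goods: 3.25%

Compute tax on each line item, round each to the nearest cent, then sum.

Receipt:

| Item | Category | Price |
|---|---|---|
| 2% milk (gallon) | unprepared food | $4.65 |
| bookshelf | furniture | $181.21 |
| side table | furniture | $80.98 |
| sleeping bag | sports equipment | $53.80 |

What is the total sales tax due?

$16.67

2% milk (gallon) $4.65: unprepared food → 0% → $0.00
Bookshelf $181.21: furniture, $150.00 or more → 6.75% → $12.23
Side table $80.98: furniture, under $150.00 → 0% → $0.00
Sleeping bag $53.80: sports equipment → 8.25% → $4.44
Total tax = $12.23 + $4.44 = $16.67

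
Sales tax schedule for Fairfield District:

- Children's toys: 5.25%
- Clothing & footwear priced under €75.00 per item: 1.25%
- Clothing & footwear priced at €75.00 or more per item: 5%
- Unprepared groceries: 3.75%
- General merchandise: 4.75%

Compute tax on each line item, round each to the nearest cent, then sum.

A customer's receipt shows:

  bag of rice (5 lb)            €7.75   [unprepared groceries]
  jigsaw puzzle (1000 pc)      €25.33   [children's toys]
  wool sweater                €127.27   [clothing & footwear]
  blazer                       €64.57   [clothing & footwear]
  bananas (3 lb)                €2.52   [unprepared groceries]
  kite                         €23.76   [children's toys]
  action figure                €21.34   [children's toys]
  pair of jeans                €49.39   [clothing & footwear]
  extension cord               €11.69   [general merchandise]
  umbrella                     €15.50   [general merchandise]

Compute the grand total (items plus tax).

Bag of rice (5 lb) €7.75: unprepared groceries → 3.75% → €0.29
Jigsaw puzzle (1000 pc) €25.33: children's toys → 5.25% → €1.33
Wool sweater €127.27: clothing & footwear, €75.00 or more → 5% → €6.36
Blazer €64.57: clothing & footwear, under €75.00 → 1.25% → €0.81
Bananas (3 lb) €2.52: unprepared groceries → 3.75% → €0.09
Kite €23.76: children's toys → 5.25% → €1.25
Action figure €21.34: children's toys → 5.25% → €1.12
Pair of jeans €49.39: clothing & footwear, under €75.00 → 1.25% → €0.62
Extension cord €11.69: general merchandise → 4.75% → €0.56
Umbrella €15.50: general merchandise → 4.75% → €0.74
Subtotal = €349.12; tax = €13.17; total due = €362.29

€362.29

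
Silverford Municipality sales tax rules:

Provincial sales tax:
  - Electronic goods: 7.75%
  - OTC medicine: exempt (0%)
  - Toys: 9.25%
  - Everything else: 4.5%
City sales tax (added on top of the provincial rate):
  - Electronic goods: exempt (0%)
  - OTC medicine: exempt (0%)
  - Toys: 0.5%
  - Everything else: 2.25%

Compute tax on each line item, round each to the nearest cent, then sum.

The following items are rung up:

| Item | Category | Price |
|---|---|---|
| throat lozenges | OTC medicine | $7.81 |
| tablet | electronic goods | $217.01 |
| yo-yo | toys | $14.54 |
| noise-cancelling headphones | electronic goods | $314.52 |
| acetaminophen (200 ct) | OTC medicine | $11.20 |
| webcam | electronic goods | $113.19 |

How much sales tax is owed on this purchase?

$51.39

Throat lozenges $7.81: OTC medicine → 0% + 0% city = 0% → $0.00
Tablet $217.01: electronic goods → 7.75% + 0% city = 7.75% → $16.82
Yo-yo $14.54: toys → 9.25% + 0.5% city = 9.75% → $1.42
Noise-cancelling headphones $314.52: electronic goods → 7.75% + 0% city = 7.75% → $24.38
Acetaminophen (200 ct) $11.20: OTC medicine → 0% + 0% city = 0% → $0.00
Webcam $113.19: electronic goods → 7.75% + 0% city = 7.75% → $8.77
Total tax = $16.82 + $1.42 + $24.38 + $8.77 = $51.39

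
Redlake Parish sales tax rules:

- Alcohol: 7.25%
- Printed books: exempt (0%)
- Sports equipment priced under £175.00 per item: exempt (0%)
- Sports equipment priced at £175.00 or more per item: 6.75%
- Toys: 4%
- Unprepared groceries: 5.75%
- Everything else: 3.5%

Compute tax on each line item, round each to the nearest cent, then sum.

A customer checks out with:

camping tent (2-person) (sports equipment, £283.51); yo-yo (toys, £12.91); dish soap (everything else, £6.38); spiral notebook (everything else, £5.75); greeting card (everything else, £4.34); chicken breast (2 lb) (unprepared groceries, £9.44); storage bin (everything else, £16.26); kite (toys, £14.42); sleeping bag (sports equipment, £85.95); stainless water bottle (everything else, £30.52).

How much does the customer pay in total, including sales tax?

£492.47

Camping tent (2-person) £283.51: sports equipment, £175.00 or more → 6.75% → £19.14
Yo-yo £12.91: toys → 4% → £0.52
Dish soap £6.38: everything else → 3.5% → £0.22
Spiral notebook £5.75: everything else → 3.5% → £0.20
Greeting card £4.34: everything else → 3.5% → £0.15
Chicken breast (2 lb) £9.44: unprepared groceries → 5.75% → £0.54
Storage bin £16.26: everything else → 3.5% → £0.57
Kite £14.42: toys → 4% → £0.58
Sleeping bag £85.95: sports equipment, under £175.00 → 0% → £0.00
Stainless water bottle £30.52: everything else → 3.5% → £1.07
Subtotal = £469.48; tax = £22.99; total due = £492.47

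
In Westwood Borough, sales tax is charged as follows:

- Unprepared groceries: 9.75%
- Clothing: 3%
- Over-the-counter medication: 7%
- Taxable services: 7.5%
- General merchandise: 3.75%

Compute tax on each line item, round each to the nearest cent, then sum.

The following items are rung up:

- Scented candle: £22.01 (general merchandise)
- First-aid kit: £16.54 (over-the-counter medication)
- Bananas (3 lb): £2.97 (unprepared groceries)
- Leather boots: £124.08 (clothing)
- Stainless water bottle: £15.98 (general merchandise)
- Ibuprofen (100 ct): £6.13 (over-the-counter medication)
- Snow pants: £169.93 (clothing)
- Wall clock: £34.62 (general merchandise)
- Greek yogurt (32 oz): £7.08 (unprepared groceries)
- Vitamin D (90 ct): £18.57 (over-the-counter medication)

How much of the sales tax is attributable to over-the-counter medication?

First-aid kit £16.54: over-the-counter medication → 7% → £1.16
Ibuprofen (100 ct) £6.13: over-the-counter medication → 7% → £0.43
Vitamin D (90 ct) £18.57: over-the-counter medication → 7% → £1.30
Tax on over-the-counter medication = £1.16 + £0.43 + £1.30 = £2.89

£2.89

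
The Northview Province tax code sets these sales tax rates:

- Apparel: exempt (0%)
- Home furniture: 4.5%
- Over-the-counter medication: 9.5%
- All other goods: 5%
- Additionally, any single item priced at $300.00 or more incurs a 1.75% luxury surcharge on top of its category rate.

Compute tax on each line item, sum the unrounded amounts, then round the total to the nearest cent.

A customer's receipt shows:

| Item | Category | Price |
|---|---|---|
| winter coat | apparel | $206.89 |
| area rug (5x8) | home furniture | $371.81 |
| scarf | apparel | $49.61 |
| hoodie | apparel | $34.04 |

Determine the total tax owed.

Winter coat $206.89: apparel → 0% → $0.00
Area rug (5x8) $371.81: home furniture → 4.5% + 1.75% surcharge = 6.25% → $23.238125
Scarf $49.61: apparel → 0% → $0.00
Hoodie $34.04: apparel → 0% → $0.00
Unrounded tax sum = $23.238125 → $23.24

$23.24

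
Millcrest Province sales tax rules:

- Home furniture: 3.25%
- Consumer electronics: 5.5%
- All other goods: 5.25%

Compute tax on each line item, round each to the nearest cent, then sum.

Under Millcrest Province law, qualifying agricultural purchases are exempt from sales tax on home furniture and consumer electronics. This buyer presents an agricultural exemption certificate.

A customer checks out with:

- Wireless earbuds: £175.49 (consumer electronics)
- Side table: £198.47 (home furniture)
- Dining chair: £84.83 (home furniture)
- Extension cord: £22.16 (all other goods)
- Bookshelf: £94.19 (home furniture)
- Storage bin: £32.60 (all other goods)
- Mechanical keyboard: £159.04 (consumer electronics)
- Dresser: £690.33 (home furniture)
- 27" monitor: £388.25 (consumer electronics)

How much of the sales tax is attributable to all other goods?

£2.87

Extension cord £22.16: all other goods → 5.25% → £1.16
Storage bin £32.60: all other goods → 5.25% → £1.71
Tax on all other goods = £1.16 + £1.71 = £2.87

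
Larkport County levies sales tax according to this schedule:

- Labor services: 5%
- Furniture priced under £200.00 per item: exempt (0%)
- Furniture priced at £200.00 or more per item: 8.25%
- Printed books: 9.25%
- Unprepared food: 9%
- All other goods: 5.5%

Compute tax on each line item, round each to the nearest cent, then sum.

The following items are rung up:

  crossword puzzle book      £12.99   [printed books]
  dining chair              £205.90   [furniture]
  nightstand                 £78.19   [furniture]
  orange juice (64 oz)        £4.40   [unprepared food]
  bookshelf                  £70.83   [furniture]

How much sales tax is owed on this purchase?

£18.59

Crossword puzzle book £12.99: printed books → 9.25% → £1.20
Dining chair £205.90: furniture, £200.00 or more → 8.25% → £16.99
Nightstand £78.19: furniture, under £200.00 → 0% → £0.00
Orange juice (64 oz) £4.40: unprepared food → 9% → £0.40
Bookshelf £70.83: furniture, under £200.00 → 0% → £0.00
Total tax = £1.20 + £16.99 + £0.40 = £18.59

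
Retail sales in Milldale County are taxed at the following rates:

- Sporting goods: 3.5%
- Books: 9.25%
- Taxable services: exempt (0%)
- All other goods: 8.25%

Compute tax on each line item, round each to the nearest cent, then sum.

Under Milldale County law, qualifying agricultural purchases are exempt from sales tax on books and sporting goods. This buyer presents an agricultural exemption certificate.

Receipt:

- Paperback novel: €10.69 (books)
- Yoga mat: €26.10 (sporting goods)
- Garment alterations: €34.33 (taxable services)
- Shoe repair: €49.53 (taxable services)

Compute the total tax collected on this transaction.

Paperback novel €10.69: books, buyer-exempt → 0% → €0.00
Yoga mat €26.10: sporting goods, buyer-exempt → 0% → €0.00
Garment alterations €34.33: taxable services → 0% → €0.00
Shoe repair €49.53: taxable services → 0% → €0.00
Total tax = €0.00

€0.00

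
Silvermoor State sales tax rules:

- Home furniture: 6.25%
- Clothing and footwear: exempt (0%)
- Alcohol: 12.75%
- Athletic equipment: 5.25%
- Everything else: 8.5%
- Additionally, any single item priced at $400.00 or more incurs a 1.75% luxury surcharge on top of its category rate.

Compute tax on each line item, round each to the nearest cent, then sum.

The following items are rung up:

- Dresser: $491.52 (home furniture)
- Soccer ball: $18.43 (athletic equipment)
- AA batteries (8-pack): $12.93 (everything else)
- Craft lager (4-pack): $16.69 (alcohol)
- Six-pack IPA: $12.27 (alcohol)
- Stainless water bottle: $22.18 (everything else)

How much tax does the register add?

$46.97

Dresser $491.52: home furniture → 6.25% + 1.75% surcharge = 8% → $39.32
Soccer ball $18.43: athletic equipment → 5.25% → $0.97
AA batteries (8-pack) $12.93: everything else → 8.5% → $1.10
Craft lager (4-pack) $16.69: alcohol → 12.75% → $2.13
Six-pack IPA $12.27: alcohol → 12.75% → $1.56
Stainless water bottle $22.18: everything else → 8.5% → $1.89
Total tax = $39.32 + $0.97 + $1.10 + $2.13 + $1.56 + $1.89 = $46.97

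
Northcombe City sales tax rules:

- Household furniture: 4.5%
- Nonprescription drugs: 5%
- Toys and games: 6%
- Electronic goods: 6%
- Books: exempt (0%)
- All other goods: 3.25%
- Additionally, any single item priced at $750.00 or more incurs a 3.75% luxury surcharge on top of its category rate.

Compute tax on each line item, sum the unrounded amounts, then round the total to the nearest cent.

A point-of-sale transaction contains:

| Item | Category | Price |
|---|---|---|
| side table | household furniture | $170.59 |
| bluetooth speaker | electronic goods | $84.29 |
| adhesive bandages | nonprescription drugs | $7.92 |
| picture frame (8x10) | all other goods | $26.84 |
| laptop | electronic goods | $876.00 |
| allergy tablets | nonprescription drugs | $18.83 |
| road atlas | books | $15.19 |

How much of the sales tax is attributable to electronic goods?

Bluetooth speaker $84.29: electronic goods → 6% → $5.0574
Laptop $876.00: electronic goods → 6% + 3.75% surcharge = 9.75% → $85.41
Tax on electronic goods: unrounded sum = $90.4674 → $90.47

$90.47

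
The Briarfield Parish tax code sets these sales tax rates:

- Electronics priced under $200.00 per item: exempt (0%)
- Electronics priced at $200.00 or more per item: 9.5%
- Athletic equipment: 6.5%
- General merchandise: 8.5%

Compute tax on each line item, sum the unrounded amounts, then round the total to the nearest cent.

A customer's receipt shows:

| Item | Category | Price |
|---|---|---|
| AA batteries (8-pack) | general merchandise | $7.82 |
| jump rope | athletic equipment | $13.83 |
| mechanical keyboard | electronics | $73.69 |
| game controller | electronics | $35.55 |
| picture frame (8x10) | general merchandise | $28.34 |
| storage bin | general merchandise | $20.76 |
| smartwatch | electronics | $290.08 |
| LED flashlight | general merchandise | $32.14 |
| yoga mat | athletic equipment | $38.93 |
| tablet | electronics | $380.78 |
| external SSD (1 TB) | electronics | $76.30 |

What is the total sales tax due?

$74.73

AA batteries (8-pack) $7.82: general merchandise → 8.5% → $0.6647
Jump rope $13.83: athletic equipment → 6.5% → $0.89895
Mechanical keyboard $73.69: electronics, under $200.00 → 0% → $0.00
Game controller $35.55: electronics, under $200.00 → 0% → $0.00
Picture frame (8x10) $28.34: general merchandise → 8.5% → $2.4089
Storage bin $20.76: general merchandise → 8.5% → $1.7646
Smartwatch $290.08: electronics, $200.00 or more → 9.5% → $27.5576
LED flashlight $32.14: general merchandise → 8.5% → $2.7319
Yoga mat $38.93: athletic equipment → 6.5% → $2.53045
Tablet $380.78: electronics, $200.00 or more → 9.5% → $36.1741
External SSD (1 TB) $76.30: electronics, under $200.00 → 0% → $0.00
Unrounded tax sum = $74.7312 → $74.73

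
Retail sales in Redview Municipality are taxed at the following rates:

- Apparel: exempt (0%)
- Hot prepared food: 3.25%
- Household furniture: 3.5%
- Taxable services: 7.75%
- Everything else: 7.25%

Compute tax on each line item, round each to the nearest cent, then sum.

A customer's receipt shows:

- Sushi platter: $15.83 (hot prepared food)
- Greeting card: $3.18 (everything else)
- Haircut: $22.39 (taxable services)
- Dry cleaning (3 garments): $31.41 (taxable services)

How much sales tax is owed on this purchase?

$4.91

Sushi platter $15.83: hot prepared food → 3.25% → $0.51
Greeting card $3.18: everything else → 7.25% → $0.23
Haircut $22.39: taxable services → 7.75% → $1.74
Dry cleaning (3 garments) $31.41: taxable services → 7.75% → $2.43
Total tax = $0.51 + $0.23 + $1.74 + $2.43 = $4.91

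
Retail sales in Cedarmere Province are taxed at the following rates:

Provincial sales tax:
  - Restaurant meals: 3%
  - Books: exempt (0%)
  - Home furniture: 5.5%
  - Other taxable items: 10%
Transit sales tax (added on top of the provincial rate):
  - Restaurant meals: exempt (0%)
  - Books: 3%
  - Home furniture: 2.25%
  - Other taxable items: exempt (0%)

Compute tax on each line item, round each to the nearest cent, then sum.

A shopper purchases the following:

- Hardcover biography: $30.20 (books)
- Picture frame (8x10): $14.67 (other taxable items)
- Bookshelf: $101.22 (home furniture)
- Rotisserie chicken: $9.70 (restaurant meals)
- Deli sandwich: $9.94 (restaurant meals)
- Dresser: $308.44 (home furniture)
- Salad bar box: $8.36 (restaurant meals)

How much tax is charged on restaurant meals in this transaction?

Rotisserie chicken $9.70: restaurant meals → 3% + 0% transit = 3% → $0.29
Deli sandwich $9.94: restaurant meals → 3% + 0% transit = 3% → $0.30
Salad bar box $8.36: restaurant meals → 3% + 0% transit = 3% → $0.25
Tax on restaurant meals = $0.29 + $0.30 + $0.25 = $0.84

$0.84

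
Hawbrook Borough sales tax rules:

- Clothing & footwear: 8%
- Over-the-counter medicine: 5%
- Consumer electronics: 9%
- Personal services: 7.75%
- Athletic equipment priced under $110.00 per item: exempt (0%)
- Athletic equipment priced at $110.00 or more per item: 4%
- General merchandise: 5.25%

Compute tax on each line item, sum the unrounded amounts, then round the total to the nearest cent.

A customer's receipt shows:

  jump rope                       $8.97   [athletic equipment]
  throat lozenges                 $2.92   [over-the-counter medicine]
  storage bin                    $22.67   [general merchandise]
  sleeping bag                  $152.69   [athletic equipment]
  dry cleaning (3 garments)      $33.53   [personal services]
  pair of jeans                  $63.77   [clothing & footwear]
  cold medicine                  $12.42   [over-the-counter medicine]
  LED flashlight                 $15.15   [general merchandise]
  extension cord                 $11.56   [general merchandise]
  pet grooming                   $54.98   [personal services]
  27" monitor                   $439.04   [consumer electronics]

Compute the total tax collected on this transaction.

$60.94

Jump rope $8.97: athletic equipment, under $110.00 → 0% → $0.00
Throat lozenges $2.92: over-the-counter medicine → 5% → $0.146
Storage bin $22.67: general merchandise → 5.25% → $1.190175
Sleeping bag $152.69: athletic equipment, $110.00 or more → 4% → $6.1076
Dry cleaning (3 garments) $33.53: personal services → 7.75% → $2.598575
Pair of jeans $63.77: clothing & footwear → 8% → $5.1016
Cold medicine $12.42: over-the-counter medicine → 5% → $0.621
LED flashlight $15.15: general merchandise → 5.25% → $0.795375
Extension cord $11.56: general merchandise → 5.25% → $0.6069
Pet grooming $54.98: personal services → 7.75% → $4.26095
27" monitor $439.04: consumer electronics → 9% → $39.5136
Unrounded tax sum = $60.941775 → $60.94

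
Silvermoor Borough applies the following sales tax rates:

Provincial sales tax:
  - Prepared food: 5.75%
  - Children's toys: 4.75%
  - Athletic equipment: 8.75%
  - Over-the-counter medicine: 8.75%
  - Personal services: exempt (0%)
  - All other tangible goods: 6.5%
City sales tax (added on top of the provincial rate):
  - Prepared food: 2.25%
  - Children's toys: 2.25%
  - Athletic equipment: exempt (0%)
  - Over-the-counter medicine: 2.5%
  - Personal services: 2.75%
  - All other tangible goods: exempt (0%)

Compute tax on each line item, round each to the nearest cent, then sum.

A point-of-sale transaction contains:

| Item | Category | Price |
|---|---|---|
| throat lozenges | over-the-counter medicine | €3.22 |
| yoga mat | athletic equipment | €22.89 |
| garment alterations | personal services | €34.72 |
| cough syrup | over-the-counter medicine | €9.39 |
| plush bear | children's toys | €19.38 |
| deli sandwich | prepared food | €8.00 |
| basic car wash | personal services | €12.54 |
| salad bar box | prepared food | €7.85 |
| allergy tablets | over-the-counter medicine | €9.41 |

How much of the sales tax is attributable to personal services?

Garment alterations €34.72: personal services → 0% + 2.75% city = 2.75% → €0.95
Basic car wash €12.54: personal services → 0% + 2.75% city = 2.75% → €0.34
Tax on personal services = €0.95 + €0.34 = €1.29

€1.29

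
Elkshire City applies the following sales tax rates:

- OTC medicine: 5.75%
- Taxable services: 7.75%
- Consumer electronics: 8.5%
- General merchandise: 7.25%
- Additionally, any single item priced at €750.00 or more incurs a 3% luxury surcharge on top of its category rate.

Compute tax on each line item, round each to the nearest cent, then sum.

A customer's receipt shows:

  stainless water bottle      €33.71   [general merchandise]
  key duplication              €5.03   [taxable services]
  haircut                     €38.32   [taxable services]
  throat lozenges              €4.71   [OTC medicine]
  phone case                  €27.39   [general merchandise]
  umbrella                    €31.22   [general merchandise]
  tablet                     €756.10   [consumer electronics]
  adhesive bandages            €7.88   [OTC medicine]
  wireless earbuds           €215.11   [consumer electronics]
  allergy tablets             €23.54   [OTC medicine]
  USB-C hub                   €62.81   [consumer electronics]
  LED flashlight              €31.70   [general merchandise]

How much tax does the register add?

Stainless water bottle €33.71: general merchandise → 7.25% → €2.44
Key duplication €5.03: taxable services → 7.75% → €0.39
Haircut €38.32: taxable services → 7.75% → €2.97
Throat lozenges €4.71: OTC medicine → 5.75% → €0.27
Phone case €27.39: general merchandise → 7.25% → €1.99
Umbrella €31.22: general merchandise → 7.25% → €2.26
Tablet €756.10: consumer electronics → 8.5% + 3% surcharge = 11.5% → €86.95
Adhesive bandages €7.88: OTC medicine → 5.75% → €0.45
Wireless earbuds €215.11: consumer electronics → 8.5% → €18.28
Allergy tablets €23.54: OTC medicine → 5.75% → €1.35
USB-C hub €62.81: consumer electronics → 8.5% → €5.34
LED flashlight €31.70: general merchandise → 7.25% → €2.30
Total tax = €2.44 + €0.39 + €2.97 + €0.27 + €1.99 + €2.26 + €86.95 + €0.45 + €18.28 + €1.35 + €5.34 + €2.30 = €124.99

€124.99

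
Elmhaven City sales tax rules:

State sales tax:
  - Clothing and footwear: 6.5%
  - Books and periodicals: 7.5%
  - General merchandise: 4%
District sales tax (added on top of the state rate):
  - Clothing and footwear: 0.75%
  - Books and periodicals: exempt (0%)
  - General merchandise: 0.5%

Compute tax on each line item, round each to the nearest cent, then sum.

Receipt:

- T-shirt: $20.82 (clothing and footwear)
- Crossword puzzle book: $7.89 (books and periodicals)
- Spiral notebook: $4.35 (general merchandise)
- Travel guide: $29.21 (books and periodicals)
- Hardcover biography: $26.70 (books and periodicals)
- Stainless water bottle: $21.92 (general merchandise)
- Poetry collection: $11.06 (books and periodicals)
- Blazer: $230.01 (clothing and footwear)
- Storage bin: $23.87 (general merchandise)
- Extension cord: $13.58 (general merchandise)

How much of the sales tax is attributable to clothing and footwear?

T-shirt $20.82: clothing and footwear → 6.5% + 0.75% district = 7.25% → $1.51
Blazer $230.01: clothing and footwear → 6.5% + 0.75% district = 7.25% → $16.68
Tax on clothing and footwear = $1.51 + $16.68 = $18.19

$18.19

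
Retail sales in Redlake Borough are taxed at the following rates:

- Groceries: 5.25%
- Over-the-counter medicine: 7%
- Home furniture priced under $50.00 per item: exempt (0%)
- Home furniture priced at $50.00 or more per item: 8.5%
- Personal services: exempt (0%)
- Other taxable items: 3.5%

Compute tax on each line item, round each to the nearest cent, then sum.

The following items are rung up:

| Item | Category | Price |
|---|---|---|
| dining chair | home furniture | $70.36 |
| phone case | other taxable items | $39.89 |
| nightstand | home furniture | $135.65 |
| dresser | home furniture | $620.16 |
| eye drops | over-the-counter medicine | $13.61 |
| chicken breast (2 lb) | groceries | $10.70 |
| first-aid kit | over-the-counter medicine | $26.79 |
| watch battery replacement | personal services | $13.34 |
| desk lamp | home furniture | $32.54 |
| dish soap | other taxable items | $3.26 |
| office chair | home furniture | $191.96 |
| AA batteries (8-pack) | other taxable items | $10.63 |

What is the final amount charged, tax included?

Dining chair $70.36: home furniture, $50.00 or more → 8.5% → $5.98
Phone case $39.89: other taxable items → 3.5% → $1.40
Nightstand $135.65: home furniture, $50.00 or more → 8.5% → $11.53
Dresser $620.16: home furniture, $50.00 or more → 8.5% → $52.71
Eye drops $13.61: over-the-counter medicine → 7% → $0.95
Chicken breast (2 lb) $10.70: groceries → 5.25% → $0.56
First-aid kit $26.79: over-the-counter medicine → 7% → $1.88
Watch battery replacement $13.34: personal services → 0% → $0.00
Desk lamp $32.54: home furniture, under $50.00 → 0% → $0.00
Dish soap $3.26: other taxable items → 3.5% → $0.11
Office chair $191.96: home furniture, $50.00 or more → 8.5% → $16.32
AA batteries (8-pack) $10.63: other taxable items → 3.5% → $0.37
Subtotal = $1168.89; tax = $91.81; total due = $1260.70

$1260.70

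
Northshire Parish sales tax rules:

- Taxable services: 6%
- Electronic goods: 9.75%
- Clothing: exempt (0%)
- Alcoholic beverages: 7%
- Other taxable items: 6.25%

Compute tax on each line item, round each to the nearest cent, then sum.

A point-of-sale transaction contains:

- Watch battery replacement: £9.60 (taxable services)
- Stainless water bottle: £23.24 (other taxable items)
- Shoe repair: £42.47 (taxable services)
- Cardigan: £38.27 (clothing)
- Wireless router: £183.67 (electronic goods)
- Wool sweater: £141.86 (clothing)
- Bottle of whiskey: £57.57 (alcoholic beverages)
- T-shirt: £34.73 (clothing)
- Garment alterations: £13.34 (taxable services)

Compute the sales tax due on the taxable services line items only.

Watch battery replacement £9.60: taxable services → 6% → £0.58
Shoe repair £42.47: taxable services → 6% → £2.55
Garment alterations £13.34: taxable services → 6% → £0.80
Tax on taxable services = £0.58 + £2.55 + £0.80 = £3.93

£3.93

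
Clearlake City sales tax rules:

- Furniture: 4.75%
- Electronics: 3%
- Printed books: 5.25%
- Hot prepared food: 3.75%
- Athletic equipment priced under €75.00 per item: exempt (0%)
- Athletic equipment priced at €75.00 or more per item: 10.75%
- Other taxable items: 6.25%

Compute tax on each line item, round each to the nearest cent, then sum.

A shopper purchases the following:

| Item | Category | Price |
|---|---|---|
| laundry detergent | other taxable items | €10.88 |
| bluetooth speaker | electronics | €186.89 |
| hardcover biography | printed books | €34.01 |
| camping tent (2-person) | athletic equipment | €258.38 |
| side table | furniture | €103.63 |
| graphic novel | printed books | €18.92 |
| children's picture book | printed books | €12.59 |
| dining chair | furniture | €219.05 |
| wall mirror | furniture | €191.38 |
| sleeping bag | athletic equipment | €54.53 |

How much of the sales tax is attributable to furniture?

€24.41

Side table €103.63: furniture → 4.75% → €4.92
Dining chair €219.05: furniture → 4.75% → €10.40
Wall mirror €191.38: furniture → 4.75% → €9.09
Tax on furniture = €4.92 + €10.40 + €9.09 = €24.41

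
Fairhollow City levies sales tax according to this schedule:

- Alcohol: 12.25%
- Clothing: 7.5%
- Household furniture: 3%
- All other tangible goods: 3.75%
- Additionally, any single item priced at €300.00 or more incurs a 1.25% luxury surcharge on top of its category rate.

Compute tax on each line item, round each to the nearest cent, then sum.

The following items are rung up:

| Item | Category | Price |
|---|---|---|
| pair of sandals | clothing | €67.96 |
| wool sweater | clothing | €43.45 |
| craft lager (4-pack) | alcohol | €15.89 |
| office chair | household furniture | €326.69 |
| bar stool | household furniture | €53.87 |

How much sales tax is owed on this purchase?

Pair of sandals €67.96: clothing → 7.5% → €5.10
Wool sweater €43.45: clothing → 7.5% → €3.26
Craft lager (4-pack) €15.89: alcohol → 12.25% → €1.95
Office chair €326.69: household furniture → 3% + 1.25% surcharge = 4.25% → €13.88
Bar stool €53.87: household furniture → 3% → €1.62
Total tax = €5.10 + €3.26 + €1.95 + €13.88 + €1.62 = €25.81

€25.81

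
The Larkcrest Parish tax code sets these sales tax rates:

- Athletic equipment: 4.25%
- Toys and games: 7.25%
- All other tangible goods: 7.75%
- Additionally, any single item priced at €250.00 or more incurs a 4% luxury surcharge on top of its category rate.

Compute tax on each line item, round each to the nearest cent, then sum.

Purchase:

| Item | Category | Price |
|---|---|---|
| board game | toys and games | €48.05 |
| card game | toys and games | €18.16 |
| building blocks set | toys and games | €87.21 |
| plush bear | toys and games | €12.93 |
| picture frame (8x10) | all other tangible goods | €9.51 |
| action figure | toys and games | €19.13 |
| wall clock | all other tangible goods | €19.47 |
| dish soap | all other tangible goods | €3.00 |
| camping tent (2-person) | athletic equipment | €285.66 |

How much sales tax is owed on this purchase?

€39.50

Board game €48.05: toys and games → 7.25% → €3.48
Card game €18.16: toys and games → 7.25% → €1.32
Building blocks set €87.21: toys and games → 7.25% → €6.32
Plush bear €12.93: toys and games → 7.25% → €0.94
Picture frame (8x10) €9.51: all other tangible goods → 7.75% → €0.74
Action figure €19.13: toys and games → 7.25% → €1.39
Wall clock €19.47: all other tangible goods → 7.75% → €1.51
Dish soap €3.00: all other tangible goods → 7.75% → €0.23
Camping tent (2-person) €285.66: athletic equipment → 4.25% + 4% surcharge = 8.25% → €23.57
Total tax = €3.48 + €1.32 + €6.32 + €0.94 + €0.74 + €1.39 + €1.51 + €0.23 + €23.57 = €39.50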